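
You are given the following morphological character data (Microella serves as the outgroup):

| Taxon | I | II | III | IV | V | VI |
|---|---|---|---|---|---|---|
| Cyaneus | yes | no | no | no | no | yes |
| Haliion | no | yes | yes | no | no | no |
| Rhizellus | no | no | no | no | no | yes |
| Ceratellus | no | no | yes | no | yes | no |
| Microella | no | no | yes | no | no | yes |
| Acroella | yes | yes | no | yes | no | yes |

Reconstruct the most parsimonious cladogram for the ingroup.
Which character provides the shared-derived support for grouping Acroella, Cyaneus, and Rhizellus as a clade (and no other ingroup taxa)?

Character polarity is set by the outgroup: the derived state is whichever differs from the outgroup's state, so for III, VI the derived state is 'no', and for the remaining characters it is 'yes'.
I: derived state 'yes' in Acroella and Cyaneus only — synapomorphy for {Acroella, Cyaneus}.
II (state 'yes') occurs in Acroella and Haliion but conflicts with the nesting implied by the other characters — most parsimoniously interpreted as homoplasy.
III (derived state 'no') is shared by Acroella, Cyaneus, and Rhizellus — a synapomorphy uniting that clade.
IV (derived state 'yes') is unique to Acroella (autapomorphy; uninformative for grouping).
V: derived state 'yes' in Ceratellus only — an autapomorphy, so it tells us nothing about relationships among taxa.
VI (derived state 'no') is shared by Ceratellus and Haliion — a synapomorphy uniting that clade.
Most parsimonious ingroup topology: (((Cyaneus,Acroella),Rhizellus),(Ceratellus,Haliion)).
The clade {Acroella, Cyaneus, Rhizellus} is supported by III: its derived state 'no' occurs in exactly those taxa and in no other taxon (including the outgroup).

III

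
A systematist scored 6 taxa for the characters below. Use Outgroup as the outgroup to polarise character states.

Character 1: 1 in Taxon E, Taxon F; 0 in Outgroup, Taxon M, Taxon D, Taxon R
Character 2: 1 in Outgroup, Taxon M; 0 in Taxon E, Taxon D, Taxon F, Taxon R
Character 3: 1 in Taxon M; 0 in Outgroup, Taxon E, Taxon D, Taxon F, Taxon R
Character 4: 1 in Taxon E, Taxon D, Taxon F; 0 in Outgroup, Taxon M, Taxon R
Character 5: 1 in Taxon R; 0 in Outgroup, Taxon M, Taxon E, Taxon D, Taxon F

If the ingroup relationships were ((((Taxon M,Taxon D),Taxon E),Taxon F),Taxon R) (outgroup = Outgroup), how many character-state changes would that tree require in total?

8

Map each character onto ((((Taxon M,Taxon D),Taxon E),Taxon F),Taxon R) (rooted by Outgroup) and count the minimum state changes it requires (Fitch parsimony):
Character 1: 2; Character 2: 2; Character 3: 1; Character 4: 2; Character 5: 1.
Total tree length = 8.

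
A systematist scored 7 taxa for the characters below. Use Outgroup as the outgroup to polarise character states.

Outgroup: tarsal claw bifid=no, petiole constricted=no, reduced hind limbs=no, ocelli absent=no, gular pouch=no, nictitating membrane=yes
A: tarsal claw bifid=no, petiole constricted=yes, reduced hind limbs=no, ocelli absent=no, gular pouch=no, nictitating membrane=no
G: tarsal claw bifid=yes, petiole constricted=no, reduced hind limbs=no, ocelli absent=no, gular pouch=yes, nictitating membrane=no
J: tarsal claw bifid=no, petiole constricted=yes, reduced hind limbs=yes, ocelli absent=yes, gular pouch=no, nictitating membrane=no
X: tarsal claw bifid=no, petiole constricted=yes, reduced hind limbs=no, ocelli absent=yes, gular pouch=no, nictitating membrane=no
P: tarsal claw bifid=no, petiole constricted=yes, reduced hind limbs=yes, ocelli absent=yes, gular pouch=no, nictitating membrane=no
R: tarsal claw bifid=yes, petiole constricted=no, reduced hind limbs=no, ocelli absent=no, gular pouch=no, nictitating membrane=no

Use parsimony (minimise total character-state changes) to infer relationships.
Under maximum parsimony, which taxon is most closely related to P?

Character polarity is set by the outgroup: the derived state is whichever differs from the outgroup's state, so for nictitating membrane the derived state is 'no', and for the remaining characters it is 'yes'.
tarsal claw bifid (derived state 'yes') is shared by G and R — a synapomorphy uniting that clade.
Only A, J, P, and X show the derived state 'yes' for petiole constricted, supporting them as a clade.
Only J and P show the derived state 'yes' for reduced hind limbs, supporting them as a clade.
Only J, P, and X show the derived state 'yes' for ocelli absent, supporting them as a clade.
gular pouch: derived state 'yes' in G only — an autapomorphy, so it tells us nothing about relationships among taxa.
nictitating membrane (derived state 'no') is shared by all ingroup taxa — unites the whole ingroup.
Most parsimonious ingroup topology: ((A,((J,P),X)),(G,R)).
P and J form a cherry on this tree, so they are sister taxa.

J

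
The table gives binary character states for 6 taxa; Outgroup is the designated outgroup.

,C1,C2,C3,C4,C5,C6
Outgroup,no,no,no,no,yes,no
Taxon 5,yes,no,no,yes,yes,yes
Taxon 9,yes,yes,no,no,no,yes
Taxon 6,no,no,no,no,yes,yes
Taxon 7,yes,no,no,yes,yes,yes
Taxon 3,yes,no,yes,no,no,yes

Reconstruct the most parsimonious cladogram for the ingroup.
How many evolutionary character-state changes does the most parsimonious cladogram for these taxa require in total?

Character polarity is set by the outgroup: the derived state is whichever differs from the outgroup's state, so for C5 the derived state is 'no', and for the remaining characters it is 'yes'.
C1: derived state 'yes' in Taxon 3, Taxon 5, Taxon 7, and Taxon 9 only — synapomorphy for {Taxon 3, Taxon 5, Taxon 7, Taxon 9}.
C2: derived state 'yes' in Taxon 9 only — an autapomorphy, so it tells us nothing about relationships among taxa.
C3 (derived state 'yes') is unique to Taxon 3 (autapomorphy; uninformative for grouping).
C4: derived state 'yes' in Taxon 5 and Taxon 7 only — synapomorphy for {Taxon 5, Taxon 7}.
C5 (derived state 'no') is shared by Taxon 3 and Taxon 9 — a synapomorphy uniting that clade.
C6 (derived state 'yes') is shared by all ingroup taxa — unites the whole ingroup.
Most parsimonious ingroup topology: (((Taxon 5,Taxon 7),(Taxon 9,Taxon 3)),Taxon 6).
Changes per character on this tree: C1: 1; C2: 1; C3: 1; C4: 1; C5: 1; C6: 1.
Total = 6.

6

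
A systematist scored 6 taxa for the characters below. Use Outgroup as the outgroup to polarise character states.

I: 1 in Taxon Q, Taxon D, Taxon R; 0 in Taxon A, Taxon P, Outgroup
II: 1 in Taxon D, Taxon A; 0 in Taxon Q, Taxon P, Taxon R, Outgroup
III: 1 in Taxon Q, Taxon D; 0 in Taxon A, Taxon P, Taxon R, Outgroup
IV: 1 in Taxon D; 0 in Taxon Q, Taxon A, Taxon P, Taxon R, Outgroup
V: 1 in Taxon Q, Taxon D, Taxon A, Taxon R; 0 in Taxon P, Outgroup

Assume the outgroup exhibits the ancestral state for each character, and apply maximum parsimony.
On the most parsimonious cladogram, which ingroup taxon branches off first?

Taxon P

The outgroup has state '0' for every character, so '1' is the derived state throughout.
Only Taxon D, Taxon Q, and Taxon R show the derived state '1' for I, supporting them as a clade.
II (state '1') occurs in Taxon A and Taxon D but conflicts with the nesting implied by the other characters — most parsimoniously interpreted as homoplasy.
III: derived state '1' in Taxon D and Taxon Q only — synapomorphy for {Taxon D, Taxon Q}.
IV (derived state '1') is unique to Taxon D (autapomorphy; uninformative for grouping).
V: derived state '1' in Taxon A, Taxon D, Taxon Q, and Taxon R only — synapomorphy for {Taxon A, Taxon D, Taxon Q, Taxon R}.
Most parsimonious ingroup topology: ((((Taxon Q,Taxon D),Taxon R),Taxon A),Taxon P).
Taxon P is sister to the clade containing all other ingroup taxa, so it is the earliest-diverging (most basal) ingroup lineage.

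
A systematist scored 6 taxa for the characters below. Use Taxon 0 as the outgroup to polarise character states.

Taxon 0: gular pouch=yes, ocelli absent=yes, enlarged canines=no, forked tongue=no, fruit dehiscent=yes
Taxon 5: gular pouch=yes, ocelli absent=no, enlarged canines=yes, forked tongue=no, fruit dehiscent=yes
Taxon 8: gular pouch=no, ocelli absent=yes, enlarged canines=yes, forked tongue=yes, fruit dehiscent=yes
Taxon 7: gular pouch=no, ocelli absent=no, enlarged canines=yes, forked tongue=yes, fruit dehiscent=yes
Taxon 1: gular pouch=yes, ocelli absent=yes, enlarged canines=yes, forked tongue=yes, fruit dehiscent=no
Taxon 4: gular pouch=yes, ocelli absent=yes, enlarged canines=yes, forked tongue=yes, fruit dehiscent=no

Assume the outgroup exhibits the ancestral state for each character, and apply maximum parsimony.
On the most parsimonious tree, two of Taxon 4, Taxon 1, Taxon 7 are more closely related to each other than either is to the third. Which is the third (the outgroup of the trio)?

Taxon 7

Character polarity is set by the outgroup: the derived state is whichever differs from the outgroup's state, so for gular pouch, ocelli absent, fruit dehiscent the derived state is 'no', and for the remaining characters it is 'yes'.
gular pouch (derived state 'no') is shared by Taxon 7 and Taxon 8 — a synapomorphy uniting that clade.
ocelli absent groups Taxon 5 and Taxon 7, which is incompatible with the clades supported by the remaining characters; treating it as convergent (homoplasy) costs fewer steps than any alternative tree.
enlarged canines (derived state 'yes') is shared by all ingroup taxa — unites the whole ingroup.
forked tongue (derived state 'yes') is shared by Taxon 1, Taxon 4, Taxon 7, and Taxon 8 — a synapomorphy uniting that clade.
Only Taxon 1 and Taxon 4 show the derived state 'no' for fruit dehiscent, supporting them as a clade.
Most parsimonious ingroup topology: (Taxon 5,((Taxon 8,Taxon 7),(Taxon 1,Taxon 4))).
Taxon 1 and Taxon 4 share a more recent common ancestor with each other than either does with Taxon 7, so Taxon 7 is the least closely related of the three.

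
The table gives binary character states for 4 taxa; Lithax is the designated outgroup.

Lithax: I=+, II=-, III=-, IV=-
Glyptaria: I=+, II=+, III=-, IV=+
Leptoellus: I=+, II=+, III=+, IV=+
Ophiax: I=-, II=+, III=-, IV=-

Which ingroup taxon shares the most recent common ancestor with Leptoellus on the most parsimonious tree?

Glyptaria

Character polarity is set by the outgroup: the derived state is whichever differs from the outgroup's state, so for I the derived state is '-', and for the remaining characters it is '+'.
I (derived state '-') is unique to Ophiax (autapomorphy; uninformative for grouping).
II (derived state '+') is shared by all ingroup taxa — unites the whole ingroup.
III (derived state '+') is unique to Leptoellus (autapomorphy; uninformative for grouping).
Only Glyptaria and Leptoellus show the derived state '+' for IV, supporting them as a clade.
Most parsimonious ingroup topology: ((Glyptaria,Leptoellus),Ophiax).
Leptoellus and Glyptaria form a cherry on this tree, so they are sister taxa.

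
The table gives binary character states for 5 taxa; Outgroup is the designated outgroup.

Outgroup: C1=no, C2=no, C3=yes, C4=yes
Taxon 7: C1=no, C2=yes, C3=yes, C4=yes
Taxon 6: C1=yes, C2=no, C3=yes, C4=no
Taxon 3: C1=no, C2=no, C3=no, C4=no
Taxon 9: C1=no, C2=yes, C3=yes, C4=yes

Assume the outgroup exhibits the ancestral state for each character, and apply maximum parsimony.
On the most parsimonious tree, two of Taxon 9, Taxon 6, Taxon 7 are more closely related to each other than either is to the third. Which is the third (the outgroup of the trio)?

Taxon 6

Character polarity is set by the outgroup: the derived state is whichever differs from the outgroup's state, so for C3, C4 the derived state is 'no', and for the remaining characters it is 'yes'.
C1: derived state 'yes' in Taxon 6 only — an autapomorphy, so it tells us nothing about relationships among taxa.
C2: derived state 'yes' in Taxon 7 and Taxon 9 only — synapomorphy for {Taxon 7, Taxon 9}.
C3: derived state 'no' in Taxon 3 only — an autapomorphy, so it tells us nothing about relationships among taxa.
C4: derived state 'no' in Taxon 3 and Taxon 6 only — synapomorphy for {Taxon 3, Taxon 6}.
Most parsimonious ingroup topology: ((Taxon 7,Taxon 9),(Taxon 6,Taxon 3)).
Taxon 7 and Taxon 9 share a more recent common ancestor with each other than either does with Taxon 6, so Taxon 6 is the least closely related of the three.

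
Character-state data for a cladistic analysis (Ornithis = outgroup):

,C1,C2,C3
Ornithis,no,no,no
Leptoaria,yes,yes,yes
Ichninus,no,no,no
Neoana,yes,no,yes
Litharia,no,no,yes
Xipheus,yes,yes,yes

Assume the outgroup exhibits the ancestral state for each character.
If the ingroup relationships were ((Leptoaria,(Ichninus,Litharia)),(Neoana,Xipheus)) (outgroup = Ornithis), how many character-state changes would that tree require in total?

6

Map each character onto ((Leptoaria,(Ichninus,Litharia)),(Neoana,Xipheus)) (rooted by Ornithis) and count the minimum state changes it requires (Fitch parsimony):
C1: 2; C2: 2; C3: 2.
Total tree length = 6.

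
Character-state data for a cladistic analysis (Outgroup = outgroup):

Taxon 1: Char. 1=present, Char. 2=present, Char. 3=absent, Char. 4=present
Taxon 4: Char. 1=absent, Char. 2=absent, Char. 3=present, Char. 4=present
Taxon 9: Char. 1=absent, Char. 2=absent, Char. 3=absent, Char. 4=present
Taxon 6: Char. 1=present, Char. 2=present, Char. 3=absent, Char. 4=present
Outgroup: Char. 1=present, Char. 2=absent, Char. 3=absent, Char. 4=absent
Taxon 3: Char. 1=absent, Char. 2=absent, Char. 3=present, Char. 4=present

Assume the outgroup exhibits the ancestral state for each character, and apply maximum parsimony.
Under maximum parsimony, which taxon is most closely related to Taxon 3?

Taxon 4

Character polarity is set by the outgroup: the derived state is whichever differs from the outgroup's state, so for Char. 1 the derived state is 'absent', and for the remaining characters it is 'present'.
Char. 1 (derived state 'absent') is shared by Taxon 3, Taxon 4, and Taxon 9 — a synapomorphy uniting that clade.
Only Taxon 1 and Taxon 6 show the derived state 'present' for Char. 2, supporting them as a clade.
Only Taxon 3 and Taxon 4 show the derived state 'present' for Char. 3, supporting them as a clade.
All ingroup taxa share the derived state 'present' for Char. 4; it defines the ingroup but does not resolve relationships within it.
Most parsimonious ingroup topology: ((Taxon 9,(Taxon 3,Taxon 4)),(Taxon 6,Taxon 1)).
Taxon 3 and Taxon 4 form a cherry on this tree, so they are sister taxa.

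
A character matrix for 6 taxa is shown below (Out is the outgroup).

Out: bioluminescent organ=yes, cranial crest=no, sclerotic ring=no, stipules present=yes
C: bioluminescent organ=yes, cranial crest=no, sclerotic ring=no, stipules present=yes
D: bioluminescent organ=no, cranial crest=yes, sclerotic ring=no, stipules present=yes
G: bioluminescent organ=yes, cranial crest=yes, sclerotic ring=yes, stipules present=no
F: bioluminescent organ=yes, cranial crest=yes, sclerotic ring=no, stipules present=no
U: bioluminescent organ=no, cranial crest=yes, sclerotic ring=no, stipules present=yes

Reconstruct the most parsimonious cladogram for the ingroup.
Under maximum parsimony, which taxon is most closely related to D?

U

Character polarity is set by the outgroup: the derived state is whichever differs from the outgroup's state, so for bioluminescent organ, stipules present the derived state is 'no', and for the remaining characters it is 'yes'.
bioluminescent organ: derived state 'no' in D and U only — synapomorphy for {D, U}.
Only D, F, G, and U show the derived state 'yes' for cranial crest, supporting them as a clade.
sclerotic ring (derived state 'yes') is unique to G (autapomorphy; uninformative for grouping).
stipules present: derived state 'no' in F and G only — synapomorphy for {F, G}.
Most parsimonious ingroup topology: (C,((D,U),(G,F))).
D and U form a cherry on this tree, so they are sister taxa.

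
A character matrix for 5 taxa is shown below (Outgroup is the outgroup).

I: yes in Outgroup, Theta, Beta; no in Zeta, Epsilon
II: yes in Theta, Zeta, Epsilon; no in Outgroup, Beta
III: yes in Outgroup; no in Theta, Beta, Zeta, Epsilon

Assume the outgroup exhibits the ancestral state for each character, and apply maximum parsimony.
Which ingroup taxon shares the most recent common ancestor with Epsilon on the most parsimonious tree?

Character polarity is set by the outgroup: the derived state is whichever differs from the outgroup's state, so for I, III the derived state is 'no', and for the remaining characters it is 'yes'.
I: derived state 'no' in Epsilon and Zeta only — synapomorphy for {Epsilon, Zeta}.
Only Epsilon, Theta, and Zeta show the derived state 'yes' for II, supporting them as a clade.
III (derived state 'no') is shared by all ingroup taxa — unites the whole ingroup.
Most parsimonious ingroup topology: ((Theta,(Zeta,Epsilon)),Beta).
Epsilon and Zeta form a cherry on this tree, so they are sister taxa.

Zeta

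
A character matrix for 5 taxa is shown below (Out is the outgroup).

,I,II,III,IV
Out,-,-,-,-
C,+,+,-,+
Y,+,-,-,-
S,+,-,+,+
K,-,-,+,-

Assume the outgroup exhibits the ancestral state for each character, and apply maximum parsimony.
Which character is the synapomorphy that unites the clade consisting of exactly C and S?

The outgroup has state '-' for every character, so '+' is the derived state throughout.
Only C, S, and Y show the derived state '+' for I, supporting them as a clade.
II (derived state '+') is unique to C (autapomorphy; uninformative for grouping).
III (state '+') occurs in K and S but conflicts with the nesting implied by the other characters — most parsimoniously interpreted as homoplasy.
IV: derived state '+' in C and S only — synapomorphy for {C, S}.
Most parsimonious ingroup topology: (((C,S),Y),K).
The clade {C, S} is supported by IV: its derived state '+' occurs in exactly those taxa and in no other taxon (including the outgroup).

IV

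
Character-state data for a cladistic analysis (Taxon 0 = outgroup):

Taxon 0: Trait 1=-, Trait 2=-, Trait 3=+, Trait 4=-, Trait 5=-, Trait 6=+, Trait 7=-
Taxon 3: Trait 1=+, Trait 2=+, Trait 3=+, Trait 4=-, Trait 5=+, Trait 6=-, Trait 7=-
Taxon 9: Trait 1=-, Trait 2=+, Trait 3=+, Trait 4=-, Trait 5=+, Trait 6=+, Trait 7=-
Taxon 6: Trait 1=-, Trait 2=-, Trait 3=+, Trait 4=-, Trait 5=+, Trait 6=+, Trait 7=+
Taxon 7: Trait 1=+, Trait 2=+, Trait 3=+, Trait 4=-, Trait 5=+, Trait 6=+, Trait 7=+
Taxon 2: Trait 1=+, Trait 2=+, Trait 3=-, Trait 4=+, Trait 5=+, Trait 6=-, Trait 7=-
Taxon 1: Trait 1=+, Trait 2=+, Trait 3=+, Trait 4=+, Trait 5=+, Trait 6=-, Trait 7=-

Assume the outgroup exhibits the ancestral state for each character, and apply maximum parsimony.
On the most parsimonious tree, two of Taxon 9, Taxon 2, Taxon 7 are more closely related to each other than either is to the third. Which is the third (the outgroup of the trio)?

Taxon 9

Character polarity is set by the outgroup: the derived state is whichever differs from the outgroup's state, so for Trait 3, Trait 6 the derived state is '-', and for the remaining characters it is '+'.
Only Taxon 1, Taxon 2, Taxon 3, and Taxon 7 show the derived state '+' for Trait 1, supporting them as a clade.
Trait 2: derived state '+' in Taxon 1, Taxon 2, Taxon 3, Taxon 7, and Taxon 9 only — synapomorphy for {Taxon 1, Taxon 2, Taxon 3, Taxon 7, Taxon 9}.
Trait 3 (derived state '-') is unique to Taxon 2 (autapomorphy; uninformative for grouping).
Trait 4: derived state '+' in Taxon 1 and Taxon 2 only — synapomorphy for {Taxon 1, Taxon 2}.
All ingroup taxa share the derived state '+' for Trait 5; it defines the ingroup but does not resolve relationships within it.
Trait 6 (derived state '-') is shared by Taxon 1, Taxon 2, and Taxon 3 — a synapomorphy uniting that clade.
Trait 7 (state '+') occurs in Taxon 6 and Taxon 7 but conflicts with the nesting implied by the other characters — most parsimoniously interpreted as homoplasy.
Most parsimonious ingroup topology: ((((Taxon 3,(Taxon 2,Taxon 1)),Taxon 7),Taxon 9),Taxon 6).
Taxon 2 and Taxon 7 share a more recent common ancestor with each other than either does with Taxon 9, so Taxon 9 is the least closely related of the three.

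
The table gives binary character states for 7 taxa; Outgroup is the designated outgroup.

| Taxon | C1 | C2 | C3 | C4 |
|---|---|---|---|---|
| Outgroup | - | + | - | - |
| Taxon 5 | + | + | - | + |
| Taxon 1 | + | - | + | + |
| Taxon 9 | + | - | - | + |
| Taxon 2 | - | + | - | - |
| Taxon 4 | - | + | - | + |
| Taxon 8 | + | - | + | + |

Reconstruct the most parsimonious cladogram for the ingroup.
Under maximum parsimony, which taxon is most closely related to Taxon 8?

Character polarity is set by the outgroup: the derived state is whichever differs from the outgroup's state, so for C2 the derived state is '-', and for the remaining characters it is '+'.
C1: derived state '+' in Taxon 1, Taxon 5, Taxon 8, and Taxon 9 only — synapomorphy for {Taxon 1, Taxon 5, Taxon 8, Taxon 9}.
Only Taxon 1, Taxon 8, and Taxon 9 show the derived state '-' for C2, supporting them as a clade.
Only Taxon 1 and Taxon 8 show the derived state '+' for C3, supporting them as a clade.
Only Taxon 1, Taxon 4, Taxon 5, Taxon 8, and Taxon 9 show the derived state '+' for C4, supporting them as a clade.
Most parsimonious ingroup topology: (((Taxon 5,((Taxon 1,Taxon 8),Taxon 9)),Taxon 4),Taxon 2).
Taxon 8 and Taxon 1 form a cherry on this tree, so they are sister taxa.

Taxon 1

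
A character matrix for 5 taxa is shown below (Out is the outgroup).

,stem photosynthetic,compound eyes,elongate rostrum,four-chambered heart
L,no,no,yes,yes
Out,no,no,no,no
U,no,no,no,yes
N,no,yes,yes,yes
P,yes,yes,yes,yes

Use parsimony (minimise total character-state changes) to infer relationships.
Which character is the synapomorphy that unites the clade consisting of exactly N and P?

The outgroup has state 'no' for every character, so 'yes' is the derived state throughout.
stem photosynthetic (derived state 'yes') is unique to P (autapomorphy; uninformative for grouping).
compound eyes: derived state 'yes' in N and P only — synapomorphy for {N, P}.
elongate rostrum: derived state 'yes' in L, N, and P only — synapomorphy for {L, N, P}.
four-chambered heart (derived state 'yes') is shared by all ingroup taxa — unites the whole ingroup.
Most parsimonious ingroup topology: (U,((N,P),L)).
The clade {N, P} is supported by compound eyes: its derived state 'yes' occurs in exactly those taxa and in no other taxon (including the outgroup).

compound eyes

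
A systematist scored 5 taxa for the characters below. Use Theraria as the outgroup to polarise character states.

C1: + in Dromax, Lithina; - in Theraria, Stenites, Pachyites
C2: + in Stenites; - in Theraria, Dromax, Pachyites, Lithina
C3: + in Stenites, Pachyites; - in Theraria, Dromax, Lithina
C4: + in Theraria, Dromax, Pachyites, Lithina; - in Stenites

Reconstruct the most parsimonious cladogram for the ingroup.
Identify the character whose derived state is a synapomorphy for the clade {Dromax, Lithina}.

Character polarity is set by the outgroup: the derived state is whichever differs from the outgroup's state, so for C4 the derived state is '-', and for the remaining characters it is '+'.
C1: derived state '+' in Dromax and Lithina only — synapomorphy for {Dromax, Lithina}.
C2 (derived state '+') is unique to Stenites (autapomorphy; uninformative for grouping).
C3: derived state '+' in Pachyites and Stenites only — synapomorphy for {Pachyites, Stenites}.
C4: derived state '-' in Stenites only — an autapomorphy, so it tells us nothing about relationships among taxa.
Most parsimonious ingroup topology: ((Pachyites,Stenites),(Dromax,Lithina)).
The clade {Dromax, Lithina} is supported by C1: its derived state '+' occurs in exactly those taxa and in no other taxon (including the outgroup).

C1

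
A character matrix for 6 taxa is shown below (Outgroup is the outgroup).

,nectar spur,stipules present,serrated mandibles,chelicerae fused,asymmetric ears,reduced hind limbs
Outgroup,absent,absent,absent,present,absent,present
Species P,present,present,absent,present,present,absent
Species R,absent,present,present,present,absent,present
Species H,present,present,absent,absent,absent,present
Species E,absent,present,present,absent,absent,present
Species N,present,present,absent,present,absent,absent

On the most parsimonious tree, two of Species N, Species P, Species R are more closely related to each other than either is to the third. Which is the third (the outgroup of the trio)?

Character polarity is set by the outgroup: the derived state is whichever differs from the outgroup's state, so for chelicerae fused, reduced hind limbs the derived state is 'absent', and for the remaining characters it is 'present'.
nectar spur (derived state 'present') is shared by Species H, Species N, and Species P — a synapomorphy uniting that clade.
stipules present (derived state 'present') is shared by all ingroup taxa — unites the whole ingroup.
serrated mandibles: derived state 'present' in Species E and Species R only — synapomorphy for {Species E, Species R}.
chelicerae fused groups Species E and Species H, which is incompatible with the clades supported by the remaining characters; treating it as convergent (homoplasy) costs fewer steps than any alternative tree.
asymmetric ears: derived state 'present' in Species P only — an autapomorphy, so it tells us nothing about relationships among taxa.
reduced hind limbs: derived state 'absent' in Species N and Species P only — synapomorphy for {Species N, Species P}.
Most parsimonious ingroup topology: (((Species P,Species N),Species H),(Species R,Species E)).
Species N and Species P share a more recent common ancestor with each other than either does with Species R, so Species R is the least closely related of the three.

Species R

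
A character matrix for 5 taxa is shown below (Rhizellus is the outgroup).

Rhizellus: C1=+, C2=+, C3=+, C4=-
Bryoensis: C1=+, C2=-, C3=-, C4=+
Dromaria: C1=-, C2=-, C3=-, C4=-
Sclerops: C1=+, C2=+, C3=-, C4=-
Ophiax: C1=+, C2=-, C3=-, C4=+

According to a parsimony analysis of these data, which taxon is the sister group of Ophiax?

Bryoensis

Character polarity is set by the outgroup: the derived state is whichever differs from the outgroup's state, so for C1, C2, C3 the derived state is '-', and for the remaining characters it is '+'.
C1 (derived state '-') is unique to Dromaria (autapomorphy; uninformative for grouping).
C2: derived state '-' in Bryoensis, Dromaria, and Ophiax only — synapomorphy for {Bryoensis, Dromaria, Ophiax}.
C3 (derived state '-') is shared by all ingroup taxa — unites the whole ingroup.
C4 (derived state '+') is shared by Bryoensis and Ophiax — a synapomorphy uniting that clade.
Most parsimonious ingroup topology: (((Bryoensis,Ophiax),Dromaria),Sclerops).
Ophiax and Bryoensis form a cherry on this tree, so they are sister taxa.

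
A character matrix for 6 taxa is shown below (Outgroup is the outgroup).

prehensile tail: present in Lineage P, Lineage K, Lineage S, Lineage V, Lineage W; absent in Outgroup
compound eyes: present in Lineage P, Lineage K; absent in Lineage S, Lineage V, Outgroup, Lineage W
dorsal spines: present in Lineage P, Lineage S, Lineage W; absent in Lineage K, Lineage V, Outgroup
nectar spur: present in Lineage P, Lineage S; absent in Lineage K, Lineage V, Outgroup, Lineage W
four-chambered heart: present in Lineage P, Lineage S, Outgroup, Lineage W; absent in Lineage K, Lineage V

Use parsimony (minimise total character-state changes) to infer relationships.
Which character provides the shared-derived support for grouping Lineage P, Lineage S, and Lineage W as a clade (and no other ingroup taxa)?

dorsal spines

Character polarity is set by the outgroup: the derived state is whichever differs from the outgroup's state, so for four-chambered heart the derived state is 'absent', and for the remaining characters it is 'present'.
All ingroup taxa share the derived state 'present' for prehensile tail; it defines the ingroup but does not resolve relationships within it.
compound eyes groups Lineage K and Lineage P, which is incompatible with the clades supported by the remaining characters; treating it as convergent (homoplasy) costs fewer steps than any alternative tree.
Only Lineage P, Lineage S, and Lineage W show the derived state 'present' for dorsal spines, supporting them as a clade.
nectar spur (derived state 'present') is shared by Lineage P and Lineage S — a synapomorphy uniting that clade.
four-chambered heart (derived state 'absent') is shared by Lineage K and Lineage V — a synapomorphy uniting that clade.
Most parsimonious ingroup topology: ((Lineage V,Lineage K),(Lineage W,(Lineage P,Lineage S))).
The clade {Lineage P, Lineage S, Lineage W} is supported by dorsal spines: its derived state 'present' occurs in exactly those taxa and in no other taxon (including the outgroup).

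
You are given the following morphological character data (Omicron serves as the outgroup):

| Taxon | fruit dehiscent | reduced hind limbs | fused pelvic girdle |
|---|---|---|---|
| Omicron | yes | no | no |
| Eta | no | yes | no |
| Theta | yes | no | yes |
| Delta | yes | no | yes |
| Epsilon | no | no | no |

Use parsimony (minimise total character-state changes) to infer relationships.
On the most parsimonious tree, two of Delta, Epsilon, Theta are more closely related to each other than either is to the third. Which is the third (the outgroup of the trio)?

Epsilon

Character polarity is set by the outgroup: the derived state is whichever differs from the outgroup's state, so for fruit dehiscent the derived state is 'no', and for the remaining characters it is 'yes'.
fruit dehiscent (derived state 'no') is shared by Epsilon and Eta — a synapomorphy uniting that clade.
reduced hind limbs: derived state 'yes' in Eta only — an autapomorphy, so it tells us nothing about relationships among taxa.
fused pelvic girdle: derived state 'yes' in Delta and Theta only — synapomorphy for {Delta, Theta}.
Most parsimonious ingroup topology: ((Eta,Epsilon),(Theta,Delta)).
Theta and Delta share a more recent common ancestor with each other than either does with Epsilon, so Epsilon is the least closely related of the three.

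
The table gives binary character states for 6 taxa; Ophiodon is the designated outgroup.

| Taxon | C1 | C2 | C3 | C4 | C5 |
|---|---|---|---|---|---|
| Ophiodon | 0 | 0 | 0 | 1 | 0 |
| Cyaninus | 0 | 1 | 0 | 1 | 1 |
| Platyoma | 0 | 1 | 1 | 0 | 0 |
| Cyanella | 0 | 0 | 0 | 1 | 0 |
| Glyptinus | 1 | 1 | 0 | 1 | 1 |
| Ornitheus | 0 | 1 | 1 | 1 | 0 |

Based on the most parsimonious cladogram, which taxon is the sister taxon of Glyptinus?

Cyaninus

Character polarity is set by the outgroup: the derived state is whichever differs from the outgroup's state, so for C4 the derived state is '0', and for the remaining characters it is '1'.
C1 (derived state '1') is unique to Glyptinus (autapomorphy; uninformative for grouping).
C2 (derived state '1') is shared by Cyaninus, Glyptinus, Ornitheus, and Platyoma — a synapomorphy uniting that clade.
C3 (derived state '1') is shared by Ornitheus and Platyoma — a synapomorphy uniting that clade.
C4: derived state '0' in Platyoma only — an autapomorphy, so it tells us nothing about relationships among taxa.
Only Cyaninus and Glyptinus show the derived state '1' for C5, supporting them as a clade.
Most parsimonious ingroup topology: (((Cyaninus,Glyptinus),(Platyoma,Ornitheus)),Cyanella).
Glyptinus and Cyaninus form a cherry on this tree, so they are sister taxa.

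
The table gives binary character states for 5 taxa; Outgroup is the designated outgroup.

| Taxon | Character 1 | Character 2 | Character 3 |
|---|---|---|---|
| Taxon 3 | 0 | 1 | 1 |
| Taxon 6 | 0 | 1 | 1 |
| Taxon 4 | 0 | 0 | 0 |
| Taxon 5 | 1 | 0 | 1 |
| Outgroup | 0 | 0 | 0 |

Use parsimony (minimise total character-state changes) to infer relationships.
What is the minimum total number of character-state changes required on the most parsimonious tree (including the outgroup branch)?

The outgroup has state '0' for every character, so '1' is the derived state throughout.
Character 1: derived state '1' in Taxon 5 only — an autapomorphy, so it tells us nothing about relationships among taxa.
Character 2 (derived state '1') is shared by Taxon 3 and Taxon 6 — a synapomorphy uniting that clade.
Character 3 (derived state '1') is shared by Taxon 3, Taxon 5, and Taxon 6 — a synapomorphy uniting that clade.
Most parsimonious ingroup topology: (Taxon 4,((Taxon 3,Taxon 6),Taxon 5)).
Changes per character on this tree: Character 1: 1; Character 2: 1; Character 3: 1.
Total = 3.

3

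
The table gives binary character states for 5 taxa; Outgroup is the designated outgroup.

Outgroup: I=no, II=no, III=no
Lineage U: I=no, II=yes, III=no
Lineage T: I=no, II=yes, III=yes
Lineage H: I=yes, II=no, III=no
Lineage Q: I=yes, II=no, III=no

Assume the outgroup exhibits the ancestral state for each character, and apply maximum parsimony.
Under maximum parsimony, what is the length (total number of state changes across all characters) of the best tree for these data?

The outgroup has state 'no' for every character, so 'yes' is the derived state throughout.
I: derived state 'yes' in Lineage H and Lineage Q only — synapomorphy for {Lineage H, Lineage Q}.
Only Lineage T and Lineage U show the derived state 'yes' for II, supporting them as a clade.
III (derived state 'yes') is unique to Lineage T (autapomorphy; uninformative for grouping).
Most parsimonious ingroup topology: ((Lineage U,Lineage T),(Lineage H,Lineage Q)).
Changes per character on this tree: I: 1; II: 1; III: 1.
Total = 3.

3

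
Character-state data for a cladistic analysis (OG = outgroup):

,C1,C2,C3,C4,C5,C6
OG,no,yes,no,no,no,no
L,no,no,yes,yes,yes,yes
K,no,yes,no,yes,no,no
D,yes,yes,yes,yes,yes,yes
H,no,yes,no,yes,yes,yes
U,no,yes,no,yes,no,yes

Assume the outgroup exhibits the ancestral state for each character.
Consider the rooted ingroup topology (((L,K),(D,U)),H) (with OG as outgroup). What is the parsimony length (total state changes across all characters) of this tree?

10

Map each character onto (((L,K),(D,U)),H) (rooted by OG) and count the minimum state changes it requires (Fitch parsimony):
C1: 1; C2: 1; C3: 2; C4: 1; C5: 3; C6: 2.
Total tree length = 10.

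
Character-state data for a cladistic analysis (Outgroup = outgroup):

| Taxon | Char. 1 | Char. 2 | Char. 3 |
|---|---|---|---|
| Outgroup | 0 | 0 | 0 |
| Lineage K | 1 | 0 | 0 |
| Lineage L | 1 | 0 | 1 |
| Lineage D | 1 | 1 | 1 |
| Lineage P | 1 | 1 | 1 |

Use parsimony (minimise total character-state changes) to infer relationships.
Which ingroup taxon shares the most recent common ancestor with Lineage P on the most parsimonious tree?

The outgroup has state '0' for every character, so '1' is the derived state throughout.
Char. 1 (derived state '1') is shared by all ingroup taxa — unites the whole ingroup.
Char. 2: derived state '1' in Lineage D and Lineage P only — synapomorphy for {Lineage D, Lineage P}.
Only Lineage D, Lineage L, and Lineage P show the derived state '1' for Char. 3, supporting them as a clade.
Most parsimonious ingroup topology: (Lineage K,(Lineage L,(Lineage D,Lineage P))).
Lineage P and Lineage D form a cherry on this tree, so they are sister taxa.

Lineage D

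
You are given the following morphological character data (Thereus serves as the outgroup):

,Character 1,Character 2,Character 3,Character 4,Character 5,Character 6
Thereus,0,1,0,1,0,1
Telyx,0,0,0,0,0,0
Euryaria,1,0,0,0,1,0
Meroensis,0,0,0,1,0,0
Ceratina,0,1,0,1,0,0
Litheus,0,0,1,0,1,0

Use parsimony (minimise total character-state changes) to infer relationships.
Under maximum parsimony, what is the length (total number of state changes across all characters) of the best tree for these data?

6

Character polarity is set by the outgroup: the derived state is whichever differs from the outgroup's state, so for Character 2, Character 4, Character 6 the derived state is '0', and for the remaining characters it is '1'.
Character 1: derived state '1' in Euryaria only — an autapomorphy, so it tells us nothing about relationships among taxa.
Character 2: derived state '0' in Euryaria, Litheus, Meroensis, and Telyx only — synapomorphy for {Euryaria, Litheus, Meroensis, Telyx}.
Character 3: derived state '1' in Litheus only — an autapomorphy, so it tells us nothing about relationships among taxa.
Character 4 (derived state '0') is shared by Euryaria, Litheus, and Telyx — a synapomorphy uniting that clade.
Character 5 (derived state '1') is shared by Euryaria and Litheus — a synapomorphy uniting that clade.
Character 6 (derived state '0') is shared by all ingroup taxa — unites the whole ingroup.
Most parsimonious ingroup topology: (((Telyx,(Euryaria,Litheus)),Meroensis),Ceratina).
Changes per character on this tree: Character 1: 1; Character 2: 1; Character 3: 1; Character 4: 1; Character 5: 1; Character 6: 1.
Total = 6.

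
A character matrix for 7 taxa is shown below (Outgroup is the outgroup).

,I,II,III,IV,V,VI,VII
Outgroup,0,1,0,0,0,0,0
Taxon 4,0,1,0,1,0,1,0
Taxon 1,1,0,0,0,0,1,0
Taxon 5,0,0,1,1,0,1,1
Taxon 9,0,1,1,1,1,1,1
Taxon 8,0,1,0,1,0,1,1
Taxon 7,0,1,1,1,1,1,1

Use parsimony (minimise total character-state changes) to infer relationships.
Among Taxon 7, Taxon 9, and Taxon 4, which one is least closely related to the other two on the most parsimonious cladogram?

Taxon 4

Character polarity is set by the outgroup: the derived state is whichever differs from the outgroup's state, so for II the derived state is '0', and for the remaining characters it is '1'.
I: derived state '1' in Taxon 1 only — an autapomorphy, so it tells us nothing about relationships among taxa.
II groups Taxon 1 and Taxon 5, which is incompatible with the clades supported by the remaining characters; treating it as convergent (homoplasy) costs fewer steps than any alternative tree.
III (derived state '1') is shared by Taxon 5, Taxon 7, and Taxon 9 — a synapomorphy uniting that clade.
IV: derived state '1' in Taxon 4, Taxon 5, Taxon 7, Taxon 8, and Taxon 9 only — synapomorphy for {Taxon 4, Taxon 5, Taxon 7, Taxon 8, Taxon 9}.
Only Taxon 7 and Taxon 9 show the derived state '1' for V, supporting them as a clade.
VI (derived state '1') is shared by all ingroup taxa — unites the whole ingroup.
Only Taxon 5, Taxon 7, Taxon 8, and Taxon 9 show the derived state '1' for VII, supporting them as a clade.
Most parsimonious ingroup topology: ((Taxon 4,((Taxon 5,(Taxon 9,Taxon 7)),Taxon 8)),Taxon 1).
Taxon 9 and Taxon 7 share a more recent common ancestor with each other than either does with Taxon 4, so Taxon 4 is the least closely related of the three.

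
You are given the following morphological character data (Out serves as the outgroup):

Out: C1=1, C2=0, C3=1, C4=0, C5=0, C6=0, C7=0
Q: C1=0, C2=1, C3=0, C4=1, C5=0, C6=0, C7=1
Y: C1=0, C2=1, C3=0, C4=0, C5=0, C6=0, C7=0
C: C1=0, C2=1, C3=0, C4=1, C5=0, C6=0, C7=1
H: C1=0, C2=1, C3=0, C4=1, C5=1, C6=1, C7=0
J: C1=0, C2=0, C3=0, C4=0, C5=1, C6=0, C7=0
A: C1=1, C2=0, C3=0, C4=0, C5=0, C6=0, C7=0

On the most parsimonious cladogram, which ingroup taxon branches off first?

A

Character polarity is set by the outgroup: the derived state is whichever differs from the outgroup's state, so for C1, C3 the derived state is '0', and for the remaining characters it is '1'.
C1: derived state '0' in C, H, J, Q, and Y only — synapomorphy for {C, H, J, Q, Y}.
C2 (derived state '1') is shared by C, H, Q, and Y — a synapomorphy uniting that clade.
All ingroup taxa share the derived state '0' for C3; it defines the ingroup but does not resolve relationships within it.
Only C, H, and Q show the derived state '1' for C4, supporting them as a clade.
C5 (state '1') occurs in H and J but conflicts with the nesting implied by the other characters — most parsimoniously interpreted as homoplasy.
C6 (derived state '1') is unique to H (autapomorphy; uninformative for grouping).
C7 (derived state '1') is shared by C and Q — a synapomorphy uniting that clade.
Most parsimonious ingroup topology: (((((Q,C),H),Y),J),A).
A is sister to the clade containing all other ingroup taxa, so it is the earliest-diverging (most basal) ingroup lineage.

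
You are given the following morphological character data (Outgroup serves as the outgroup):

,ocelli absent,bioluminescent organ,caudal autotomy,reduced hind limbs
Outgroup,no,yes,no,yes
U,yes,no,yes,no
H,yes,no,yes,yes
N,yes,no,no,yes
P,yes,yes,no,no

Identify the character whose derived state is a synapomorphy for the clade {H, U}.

caudal autotomy

Character polarity is set by the outgroup: the derived state is whichever differs from the outgroup's state, so for bioluminescent organ, reduced hind limbs the derived state is 'no', and for the remaining characters it is 'yes'.
ocelli absent (derived state 'yes') is shared by all ingroup taxa — unites the whole ingroup.
bioluminescent organ (derived state 'no') is shared by H, N, and U — a synapomorphy uniting that clade.
Only H and U show the derived state 'yes' for caudal autotomy, supporting them as a clade.
reduced hind limbs (state 'no') occurs in P and U but conflicts with the nesting implied by the other characters — most parsimoniously interpreted as homoplasy.
Most parsimonious ingroup topology: (((U,H),N),P).
The clade {H, U} is supported by caudal autotomy: its derived state 'yes' occurs in exactly those taxa and in no other taxon (including the outgroup).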